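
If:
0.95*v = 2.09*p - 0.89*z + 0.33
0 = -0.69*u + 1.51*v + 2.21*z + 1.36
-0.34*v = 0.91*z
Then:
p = -0.790740219532789*z - 0.157894736842105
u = 1.97101449275362 - 2.65430520034101*z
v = -2.67647058823529*z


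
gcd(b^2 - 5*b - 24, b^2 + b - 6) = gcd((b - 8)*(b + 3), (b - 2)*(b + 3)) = b + 3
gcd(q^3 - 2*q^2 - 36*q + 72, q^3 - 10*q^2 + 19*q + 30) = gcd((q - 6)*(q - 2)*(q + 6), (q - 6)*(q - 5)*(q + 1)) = q - 6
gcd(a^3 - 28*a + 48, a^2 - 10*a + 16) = a - 2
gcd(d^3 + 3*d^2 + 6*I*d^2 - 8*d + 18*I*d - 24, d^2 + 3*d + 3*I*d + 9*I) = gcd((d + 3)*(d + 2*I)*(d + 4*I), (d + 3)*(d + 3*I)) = d + 3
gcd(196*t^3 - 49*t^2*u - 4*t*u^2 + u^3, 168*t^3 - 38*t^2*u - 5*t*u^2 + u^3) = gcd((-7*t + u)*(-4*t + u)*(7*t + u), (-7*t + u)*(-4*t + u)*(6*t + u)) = 28*t^2 - 11*t*u + u^2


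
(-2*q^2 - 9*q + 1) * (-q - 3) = 2*q^3 + 15*q^2 + 26*q - 3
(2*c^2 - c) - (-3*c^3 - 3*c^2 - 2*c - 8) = 3*c^3 + 5*c^2 + c + 8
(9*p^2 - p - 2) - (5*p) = 9*p^2 - 6*p - 2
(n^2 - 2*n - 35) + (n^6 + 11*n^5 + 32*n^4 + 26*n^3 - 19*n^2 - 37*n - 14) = n^6 + 11*n^5 + 32*n^4 + 26*n^3 - 18*n^2 - 39*n - 49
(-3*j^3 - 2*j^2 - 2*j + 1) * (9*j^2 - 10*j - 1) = -27*j^5 + 12*j^4 + 5*j^3 + 31*j^2 - 8*j - 1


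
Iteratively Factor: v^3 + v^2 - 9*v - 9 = (v + 1)*(v^2 - 9) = (v - 3)*(v + 1)*(v + 3)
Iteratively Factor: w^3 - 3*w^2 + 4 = (w - 2)*(w^2 - w - 2) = (w - 2)^2*(w + 1)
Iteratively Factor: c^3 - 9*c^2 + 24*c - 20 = (c - 2)*(c^2 - 7*c + 10) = (c - 2)^2*(c - 5)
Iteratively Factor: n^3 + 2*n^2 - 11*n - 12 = (n + 1)*(n^2 + n - 12) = (n - 3)*(n + 1)*(n + 4)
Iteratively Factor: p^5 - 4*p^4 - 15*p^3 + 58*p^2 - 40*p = (p)*(p^4 - 4*p^3 - 15*p^2 + 58*p - 40) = p*(p + 4)*(p^3 - 8*p^2 + 17*p - 10) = p*(p - 1)*(p + 4)*(p^2 - 7*p + 10) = p*(p - 5)*(p - 1)*(p + 4)*(p - 2)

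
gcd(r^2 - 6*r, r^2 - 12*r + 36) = r - 6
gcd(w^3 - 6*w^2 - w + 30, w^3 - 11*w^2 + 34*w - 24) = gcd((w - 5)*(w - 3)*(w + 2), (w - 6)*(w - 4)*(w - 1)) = 1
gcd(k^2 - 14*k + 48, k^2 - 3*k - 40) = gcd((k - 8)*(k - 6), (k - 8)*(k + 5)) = k - 8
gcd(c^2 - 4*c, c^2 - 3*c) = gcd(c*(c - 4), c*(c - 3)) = c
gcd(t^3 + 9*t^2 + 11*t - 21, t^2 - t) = t - 1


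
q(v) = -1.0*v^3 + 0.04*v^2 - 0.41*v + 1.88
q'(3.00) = -27.17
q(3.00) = -25.99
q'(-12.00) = -433.37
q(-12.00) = 1740.56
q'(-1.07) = -3.93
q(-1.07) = 3.59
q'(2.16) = -14.23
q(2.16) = -8.90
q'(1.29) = -5.30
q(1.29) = -0.73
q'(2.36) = -16.93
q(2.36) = -12.01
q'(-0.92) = -3.02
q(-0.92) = 3.07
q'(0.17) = -0.48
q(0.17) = 1.81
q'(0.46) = -1.01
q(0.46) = 1.60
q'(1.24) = -4.92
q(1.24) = -0.47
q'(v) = -3.0*v^2 + 0.08*v - 0.41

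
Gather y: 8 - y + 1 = 9 - y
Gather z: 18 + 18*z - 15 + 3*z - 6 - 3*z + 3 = 18*z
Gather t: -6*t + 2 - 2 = -6*t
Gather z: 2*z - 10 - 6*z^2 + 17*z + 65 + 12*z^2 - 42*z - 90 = 6*z^2 - 23*z - 35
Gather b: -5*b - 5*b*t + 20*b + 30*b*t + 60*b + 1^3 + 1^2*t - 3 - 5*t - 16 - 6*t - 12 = b*(25*t + 75) - 10*t - 30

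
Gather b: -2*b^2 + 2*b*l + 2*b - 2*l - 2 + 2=-2*b^2 + b*(2*l + 2) - 2*l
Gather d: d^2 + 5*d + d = d^2 + 6*d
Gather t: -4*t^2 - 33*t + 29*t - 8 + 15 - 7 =-4*t^2 - 4*t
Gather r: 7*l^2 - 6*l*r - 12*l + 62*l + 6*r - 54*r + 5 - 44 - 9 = 7*l^2 + 50*l + r*(-6*l - 48) - 48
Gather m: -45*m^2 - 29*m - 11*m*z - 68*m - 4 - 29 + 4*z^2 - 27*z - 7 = -45*m^2 + m*(-11*z - 97) + 4*z^2 - 27*z - 40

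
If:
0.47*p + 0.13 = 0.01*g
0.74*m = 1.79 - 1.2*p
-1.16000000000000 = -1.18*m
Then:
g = 54.62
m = 0.98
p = 0.89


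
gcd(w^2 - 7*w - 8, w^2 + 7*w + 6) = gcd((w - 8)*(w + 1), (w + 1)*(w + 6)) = w + 1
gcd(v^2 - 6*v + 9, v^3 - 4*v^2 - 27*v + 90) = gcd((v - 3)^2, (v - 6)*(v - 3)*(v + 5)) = v - 3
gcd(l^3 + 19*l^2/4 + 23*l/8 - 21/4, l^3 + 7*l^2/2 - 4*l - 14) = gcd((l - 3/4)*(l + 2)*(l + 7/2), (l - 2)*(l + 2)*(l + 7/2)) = l^2 + 11*l/2 + 7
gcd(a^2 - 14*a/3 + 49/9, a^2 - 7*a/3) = a - 7/3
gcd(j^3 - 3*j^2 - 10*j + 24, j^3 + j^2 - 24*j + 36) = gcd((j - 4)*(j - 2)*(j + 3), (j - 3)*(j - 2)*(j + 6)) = j - 2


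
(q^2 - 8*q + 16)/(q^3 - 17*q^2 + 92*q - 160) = (q - 4)/(q^2 - 13*q + 40)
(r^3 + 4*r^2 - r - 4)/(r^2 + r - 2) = (r^2 + 5*r + 4)/(r + 2)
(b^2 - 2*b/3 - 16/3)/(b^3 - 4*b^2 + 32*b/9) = 3*(b + 2)/(b*(3*b - 4))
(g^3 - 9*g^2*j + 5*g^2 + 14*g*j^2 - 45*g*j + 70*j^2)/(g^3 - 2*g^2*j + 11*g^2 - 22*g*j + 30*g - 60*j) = (g - 7*j)/(g + 6)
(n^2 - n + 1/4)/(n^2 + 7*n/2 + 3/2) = (4*n^2 - 4*n + 1)/(2*(2*n^2 + 7*n + 3))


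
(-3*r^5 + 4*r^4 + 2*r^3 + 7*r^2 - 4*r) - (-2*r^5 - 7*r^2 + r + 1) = -r^5 + 4*r^4 + 2*r^3 + 14*r^2 - 5*r - 1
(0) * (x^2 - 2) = 0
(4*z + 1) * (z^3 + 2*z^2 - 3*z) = 4*z^4 + 9*z^3 - 10*z^2 - 3*z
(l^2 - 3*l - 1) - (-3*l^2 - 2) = 4*l^2 - 3*l + 1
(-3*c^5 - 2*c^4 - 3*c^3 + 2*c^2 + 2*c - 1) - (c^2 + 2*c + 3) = -3*c^5 - 2*c^4 - 3*c^3 + c^2 - 4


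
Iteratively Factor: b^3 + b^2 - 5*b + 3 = (b - 1)*(b^2 + 2*b - 3) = (b - 1)*(b + 3)*(b - 1)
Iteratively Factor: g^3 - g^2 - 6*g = (g)*(g^2 - g - 6) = g*(g - 3)*(g + 2)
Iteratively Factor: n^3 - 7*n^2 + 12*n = (n - 3)*(n^2 - 4*n) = (n - 4)*(n - 3)*(n)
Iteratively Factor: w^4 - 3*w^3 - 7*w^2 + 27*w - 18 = (w + 3)*(w^3 - 6*w^2 + 11*w - 6) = (w - 3)*(w + 3)*(w^2 - 3*w + 2) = (w - 3)*(w - 1)*(w + 3)*(w - 2)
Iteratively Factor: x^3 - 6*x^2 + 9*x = (x)*(x^2 - 6*x + 9) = x*(x - 3)*(x - 3)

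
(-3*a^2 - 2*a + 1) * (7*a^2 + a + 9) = -21*a^4 - 17*a^3 - 22*a^2 - 17*a + 9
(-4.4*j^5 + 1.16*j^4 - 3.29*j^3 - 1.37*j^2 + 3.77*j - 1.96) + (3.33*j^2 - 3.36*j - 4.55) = -4.4*j^5 + 1.16*j^4 - 3.29*j^3 + 1.96*j^2 + 0.41*j - 6.51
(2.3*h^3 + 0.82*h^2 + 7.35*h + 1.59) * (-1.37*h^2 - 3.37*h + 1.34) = -3.151*h^5 - 8.8744*h^4 - 9.7509*h^3 - 25.849*h^2 + 4.4907*h + 2.1306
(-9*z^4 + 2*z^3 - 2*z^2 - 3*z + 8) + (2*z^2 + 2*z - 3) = -9*z^4 + 2*z^3 - z + 5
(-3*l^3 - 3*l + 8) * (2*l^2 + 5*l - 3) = -6*l^5 - 15*l^4 + 3*l^3 + l^2 + 49*l - 24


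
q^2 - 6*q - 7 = (q - 7)*(q + 1)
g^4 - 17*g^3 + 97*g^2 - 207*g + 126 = (g - 7)*(g - 6)*(g - 3)*(g - 1)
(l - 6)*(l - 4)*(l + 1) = l^3 - 9*l^2 + 14*l + 24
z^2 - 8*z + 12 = (z - 6)*(z - 2)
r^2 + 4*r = r*(r + 4)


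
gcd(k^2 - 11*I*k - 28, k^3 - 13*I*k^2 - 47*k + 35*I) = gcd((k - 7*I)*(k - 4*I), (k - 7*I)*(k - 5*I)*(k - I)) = k - 7*I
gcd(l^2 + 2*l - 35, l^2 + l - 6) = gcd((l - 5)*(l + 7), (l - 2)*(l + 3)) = 1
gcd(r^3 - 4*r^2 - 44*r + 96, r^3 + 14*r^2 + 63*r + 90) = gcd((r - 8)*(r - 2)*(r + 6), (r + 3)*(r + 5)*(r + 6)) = r + 6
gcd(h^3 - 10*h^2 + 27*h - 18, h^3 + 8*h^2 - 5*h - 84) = h - 3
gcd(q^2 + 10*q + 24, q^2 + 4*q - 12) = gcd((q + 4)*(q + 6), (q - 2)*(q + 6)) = q + 6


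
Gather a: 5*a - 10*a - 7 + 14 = 7 - 5*a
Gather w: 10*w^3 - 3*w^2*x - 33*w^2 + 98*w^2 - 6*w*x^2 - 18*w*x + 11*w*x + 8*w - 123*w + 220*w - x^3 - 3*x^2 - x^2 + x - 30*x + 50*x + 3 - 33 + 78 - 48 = 10*w^3 + w^2*(65 - 3*x) + w*(-6*x^2 - 7*x + 105) - x^3 - 4*x^2 + 21*x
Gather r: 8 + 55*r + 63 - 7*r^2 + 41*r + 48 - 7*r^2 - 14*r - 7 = -14*r^2 + 82*r + 112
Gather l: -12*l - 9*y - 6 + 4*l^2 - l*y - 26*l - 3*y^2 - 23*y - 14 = 4*l^2 + l*(-y - 38) - 3*y^2 - 32*y - 20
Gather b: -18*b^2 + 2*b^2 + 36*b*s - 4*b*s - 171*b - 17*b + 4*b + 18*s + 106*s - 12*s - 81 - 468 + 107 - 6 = -16*b^2 + b*(32*s - 184) + 112*s - 448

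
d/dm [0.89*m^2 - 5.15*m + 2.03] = 1.78*m - 5.15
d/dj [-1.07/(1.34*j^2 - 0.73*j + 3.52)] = (2.8676*j - 0.7811)/(1.34*j^2 - 0.73*j + 3.52)^2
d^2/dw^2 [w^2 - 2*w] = 2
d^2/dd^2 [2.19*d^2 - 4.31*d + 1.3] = 4.38000000000000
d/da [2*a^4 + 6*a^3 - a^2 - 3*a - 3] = 8*a^3 + 18*a^2 - 2*a - 3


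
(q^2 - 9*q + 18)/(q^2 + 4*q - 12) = (q^2 - 9*q + 18)/(q^2 + 4*q - 12)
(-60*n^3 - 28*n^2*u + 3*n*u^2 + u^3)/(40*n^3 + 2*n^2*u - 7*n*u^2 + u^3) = (6*n + u)/(-4*n + u)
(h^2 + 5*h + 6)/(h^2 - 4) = (h + 3)/(h - 2)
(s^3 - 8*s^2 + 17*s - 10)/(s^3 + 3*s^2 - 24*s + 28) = (s^2 - 6*s + 5)/(s^2 + 5*s - 14)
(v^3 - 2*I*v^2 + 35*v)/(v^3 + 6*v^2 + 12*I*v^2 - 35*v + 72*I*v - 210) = v*(v - 7*I)/(v^2 + v*(6 + 7*I) + 42*I)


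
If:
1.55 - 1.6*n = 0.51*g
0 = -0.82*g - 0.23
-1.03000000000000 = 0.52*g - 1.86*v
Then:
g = -0.28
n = 1.06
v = 0.48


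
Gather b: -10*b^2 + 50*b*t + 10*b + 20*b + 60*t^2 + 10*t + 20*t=-10*b^2 + b*(50*t + 30) + 60*t^2 + 30*t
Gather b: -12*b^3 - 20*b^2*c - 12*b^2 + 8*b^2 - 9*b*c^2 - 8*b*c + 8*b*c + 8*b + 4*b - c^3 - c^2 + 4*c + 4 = -12*b^3 + b^2*(-20*c - 4) + b*(12 - 9*c^2) - c^3 - c^2 + 4*c + 4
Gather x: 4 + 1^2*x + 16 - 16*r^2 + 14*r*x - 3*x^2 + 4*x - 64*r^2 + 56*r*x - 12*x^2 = -80*r^2 - 15*x^2 + x*(70*r + 5) + 20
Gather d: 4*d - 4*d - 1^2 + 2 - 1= 0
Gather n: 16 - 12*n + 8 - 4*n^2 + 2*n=-4*n^2 - 10*n + 24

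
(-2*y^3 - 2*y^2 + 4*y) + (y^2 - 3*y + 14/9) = -2*y^3 - y^2 + y + 14/9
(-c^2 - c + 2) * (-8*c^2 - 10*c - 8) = 8*c^4 + 18*c^3 + 2*c^2 - 12*c - 16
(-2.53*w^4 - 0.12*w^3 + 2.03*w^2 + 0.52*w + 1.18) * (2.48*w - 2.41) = -6.2744*w^5 + 5.7997*w^4 + 5.3236*w^3 - 3.6027*w^2 + 1.6732*w - 2.8438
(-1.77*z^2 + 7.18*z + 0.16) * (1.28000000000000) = -2.2656*z^2 + 9.1904*z + 0.2048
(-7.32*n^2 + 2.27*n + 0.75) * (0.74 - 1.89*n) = 13.8348*n^3 - 9.7071*n^2 + 0.2623*n + 0.555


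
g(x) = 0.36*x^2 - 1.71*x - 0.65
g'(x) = 0.72*x - 1.71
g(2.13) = -2.66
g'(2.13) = -0.18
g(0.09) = -0.80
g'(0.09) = -1.65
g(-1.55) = 2.87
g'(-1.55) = -2.83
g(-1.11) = 1.69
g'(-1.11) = -2.51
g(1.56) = -2.44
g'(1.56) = -0.59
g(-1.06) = 1.57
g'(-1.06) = -2.47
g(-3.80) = 11.05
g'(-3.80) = -4.45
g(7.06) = 5.22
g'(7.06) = 3.37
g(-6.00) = 22.57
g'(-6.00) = -6.03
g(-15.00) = 106.00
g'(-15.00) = -12.51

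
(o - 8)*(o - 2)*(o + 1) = o^3 - 9*o^2 + 6*o + 16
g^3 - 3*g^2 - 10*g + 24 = (g - 4)*(g - 2)*(g + 3)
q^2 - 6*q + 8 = (q - 4)*(q - 2)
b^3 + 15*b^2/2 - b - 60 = (b - 5/2)*(b + 4)*(b + 6)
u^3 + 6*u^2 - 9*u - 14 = (u - 2)*(u + 1)*(u + 7)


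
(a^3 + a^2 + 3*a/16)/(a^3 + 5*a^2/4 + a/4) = (a + 3/4)/(a + 1)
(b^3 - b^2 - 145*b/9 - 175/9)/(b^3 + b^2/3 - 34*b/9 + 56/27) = 3*(3*b^2 - 10*b - 25)/(9*b^2 - 18*b + 8)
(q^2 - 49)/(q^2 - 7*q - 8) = (49 - q^2)/(-q^2 + 7*q + 8)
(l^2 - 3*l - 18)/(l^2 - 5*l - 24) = (l - 6)/(l - 8)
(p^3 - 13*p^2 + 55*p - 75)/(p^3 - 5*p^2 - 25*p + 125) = (p - 3)/(p + 5)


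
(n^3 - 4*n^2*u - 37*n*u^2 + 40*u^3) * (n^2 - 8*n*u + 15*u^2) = n^5 - 12*n^4*u + 10*n^3*u^2 + 276*n^2*u^3 - 875*n*u^4 + 600*u^5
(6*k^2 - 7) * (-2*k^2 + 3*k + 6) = -12*k^4 + 18*k^3 + 50*k^2 - 21*k - 42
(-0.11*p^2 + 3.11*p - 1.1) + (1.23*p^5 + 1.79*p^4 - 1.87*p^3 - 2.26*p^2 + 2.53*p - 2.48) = 1.23*p^5 + 1.79*p^4 - 1.87*p^3 - 2.37*p^2 + 5.64*p - 3.58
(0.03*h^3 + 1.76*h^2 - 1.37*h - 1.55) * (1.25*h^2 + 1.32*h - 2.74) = 0.0375*h^5 + 2.2396*h^4 + 0.5285*h^3 - 8.5683*h^2 + 1.7078*h + 4.247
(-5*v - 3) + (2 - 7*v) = -12*v - 1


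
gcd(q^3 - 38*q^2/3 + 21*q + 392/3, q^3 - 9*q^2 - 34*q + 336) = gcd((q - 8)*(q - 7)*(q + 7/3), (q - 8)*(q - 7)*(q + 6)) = q^2 - 15*q + 56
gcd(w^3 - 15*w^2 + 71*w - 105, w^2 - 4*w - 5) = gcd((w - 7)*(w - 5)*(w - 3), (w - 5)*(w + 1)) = w - 5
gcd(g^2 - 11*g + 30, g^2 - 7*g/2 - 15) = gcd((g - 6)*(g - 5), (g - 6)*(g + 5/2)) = g - 6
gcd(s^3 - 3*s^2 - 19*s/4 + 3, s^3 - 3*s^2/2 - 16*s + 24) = s - 4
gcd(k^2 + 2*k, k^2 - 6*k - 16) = k + 2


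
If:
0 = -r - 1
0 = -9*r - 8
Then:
No Solution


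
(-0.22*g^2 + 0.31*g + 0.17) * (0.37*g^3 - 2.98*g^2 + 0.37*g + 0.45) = -0.0814*g^5 + 0.7703*g^4 - 0.9423*g^3 - 0.4909*g^2 + 0.2024*g + 0.0765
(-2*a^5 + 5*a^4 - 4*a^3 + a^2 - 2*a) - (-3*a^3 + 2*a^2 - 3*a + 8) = -2*a^5 + 5*a^4 - a^3 - a^2 + a - 8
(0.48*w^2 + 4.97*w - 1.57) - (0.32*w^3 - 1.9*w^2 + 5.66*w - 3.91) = -0.32*w^3 + 2.38*w^2 - 0.69*w + 2.34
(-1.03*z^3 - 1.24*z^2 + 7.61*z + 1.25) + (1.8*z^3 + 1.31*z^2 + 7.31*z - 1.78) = 0.77*z^3 + 0.0700000000000001*z^2 + 14.92*z - 0.53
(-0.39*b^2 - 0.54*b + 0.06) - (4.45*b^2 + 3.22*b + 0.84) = -4.84*b^2 - 3.76*b - 0.78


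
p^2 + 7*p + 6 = (p + 1)*(p + 6)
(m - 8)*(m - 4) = m^2 - 12*m + 32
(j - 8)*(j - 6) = j^2 - 14*j + 48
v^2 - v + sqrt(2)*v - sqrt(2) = (v - 1)*(v + sqrt(2))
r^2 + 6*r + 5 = (r + 1)*(r + 5)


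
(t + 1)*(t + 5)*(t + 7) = t^3 + 13*t^2 + 47*t + 35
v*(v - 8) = v^2 - 8*v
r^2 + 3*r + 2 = (r + 1)*(r + 2)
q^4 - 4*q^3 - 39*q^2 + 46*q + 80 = (q - 8)*(q - 2)*(q + 1)*(q + 5)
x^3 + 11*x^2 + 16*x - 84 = (x - 2)*(x + 6)*(x + 7)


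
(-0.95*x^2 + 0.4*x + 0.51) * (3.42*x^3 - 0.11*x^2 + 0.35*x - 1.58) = -3.249*x^5 + 1.4725*x^4 + 1.3677*x^3 + 1.5849*x^2 - 0.4535*x - 0.8058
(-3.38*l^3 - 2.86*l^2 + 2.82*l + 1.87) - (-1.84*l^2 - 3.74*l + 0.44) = -3.38*l^3 - 1.02*l^2 + 6.56*l + 1.43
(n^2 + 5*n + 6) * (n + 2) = n^3 + 7*n^2 + 16*n + 12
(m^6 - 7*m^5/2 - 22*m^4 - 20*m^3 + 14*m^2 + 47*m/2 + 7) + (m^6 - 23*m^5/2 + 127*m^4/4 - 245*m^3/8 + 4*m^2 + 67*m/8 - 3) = 2*m^6 - 15*m^5 + 39*m^4/4 - 405*m^3/8 + 18*m^2 + 255*m/8 + 4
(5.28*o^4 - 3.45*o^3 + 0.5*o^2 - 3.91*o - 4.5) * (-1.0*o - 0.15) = -5.28*o^5 + 2.658*o^4 + 0.0175*o^3 + 3.835*o^2 + 5.0865*o + 0.675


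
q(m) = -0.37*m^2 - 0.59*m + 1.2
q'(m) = -0.74*m - 0.59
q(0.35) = 0.95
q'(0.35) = -0.85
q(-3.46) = -1.19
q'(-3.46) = 1.97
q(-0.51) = 1.40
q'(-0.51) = -0.21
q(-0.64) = 1.43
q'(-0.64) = -0.12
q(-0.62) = 1.42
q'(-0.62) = -0.13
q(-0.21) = 1.31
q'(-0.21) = -0.43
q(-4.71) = -4.23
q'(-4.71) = 2.90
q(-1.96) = 0.94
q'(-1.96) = 0.86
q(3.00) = -3.90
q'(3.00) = -2.81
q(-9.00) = -23.46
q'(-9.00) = 6.07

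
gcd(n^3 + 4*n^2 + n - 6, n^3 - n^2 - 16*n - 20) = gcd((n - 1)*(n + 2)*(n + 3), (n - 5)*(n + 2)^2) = n + 2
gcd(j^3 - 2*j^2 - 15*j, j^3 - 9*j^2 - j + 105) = j^2 - 2*j - 15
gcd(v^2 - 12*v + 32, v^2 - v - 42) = 1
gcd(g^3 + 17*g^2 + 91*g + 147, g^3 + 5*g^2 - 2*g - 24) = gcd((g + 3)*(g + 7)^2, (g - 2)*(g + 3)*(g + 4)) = g + 3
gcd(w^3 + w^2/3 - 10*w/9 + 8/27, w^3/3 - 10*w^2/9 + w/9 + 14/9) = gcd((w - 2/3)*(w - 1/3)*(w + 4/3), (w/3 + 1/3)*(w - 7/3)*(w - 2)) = 1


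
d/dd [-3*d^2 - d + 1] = -6*d - 1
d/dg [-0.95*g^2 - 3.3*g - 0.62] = -1.9*g - 3.3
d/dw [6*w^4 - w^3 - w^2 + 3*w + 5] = 24*w^3 - 3*w^2 - 2*w + 3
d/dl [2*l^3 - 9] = 6*l^2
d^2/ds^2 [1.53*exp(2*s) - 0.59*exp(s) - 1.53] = (6.12*exp(s) - 0.59)*exp(s)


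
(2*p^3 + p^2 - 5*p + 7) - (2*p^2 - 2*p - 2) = 2*p^3 - p^2 - 3*p + 9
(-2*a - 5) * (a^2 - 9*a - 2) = -2*a^3 + 13*a^2 + 49*a + 10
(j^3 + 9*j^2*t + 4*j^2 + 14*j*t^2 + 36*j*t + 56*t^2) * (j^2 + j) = j^5 + 9*j^4*t + 5*j^4 + 14*j^3*t^2 + 45*j^3*t + 4*j^3 + 70*j^2*t^2 + 36*j^2*t + 56*j*t^2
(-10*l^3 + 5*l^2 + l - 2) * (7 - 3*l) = 30*l^4 - 85*l^3 + 32*l^2 + 13*l - 14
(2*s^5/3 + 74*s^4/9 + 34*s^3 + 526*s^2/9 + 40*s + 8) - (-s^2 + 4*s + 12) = 2*s^5/3 + 74*s^4/9 + 34*s^3 + 535*s^2/9 + 36*s - 4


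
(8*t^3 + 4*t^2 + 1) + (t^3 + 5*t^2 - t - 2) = 9*t^3 + 9*t^2 - t - 1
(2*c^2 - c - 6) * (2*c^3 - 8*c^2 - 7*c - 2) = 4*c^5 - 18*c^4 - 18*c^3 + 51*c^2 + 44*c + 12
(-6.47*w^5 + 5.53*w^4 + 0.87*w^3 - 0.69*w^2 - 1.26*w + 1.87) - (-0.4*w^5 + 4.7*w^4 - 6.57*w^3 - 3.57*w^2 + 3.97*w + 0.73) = -6.07*w^5 + 0.83*w^4 + 7.44*w^3 + 2.88*w^2 - 5.23*w + 1.14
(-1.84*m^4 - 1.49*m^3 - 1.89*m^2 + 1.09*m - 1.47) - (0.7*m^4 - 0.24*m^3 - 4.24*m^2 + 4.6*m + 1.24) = -2.54*m^4 - 1.25*m^3 + 2.35*m^2 - 3.51*m - 2.71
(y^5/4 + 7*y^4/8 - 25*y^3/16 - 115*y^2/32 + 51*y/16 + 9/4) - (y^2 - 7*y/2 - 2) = y^5/4 + 7*y^4/8 - 25*y^3/16 - 147*y^2/32 + 107*y/16 + 17/4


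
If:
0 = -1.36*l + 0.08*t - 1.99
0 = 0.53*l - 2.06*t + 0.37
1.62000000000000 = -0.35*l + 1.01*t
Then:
No Solution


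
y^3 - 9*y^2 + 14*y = y*(y - 7)*(y - 2)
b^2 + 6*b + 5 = (b + 1)*(b + 5)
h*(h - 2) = h^2 - 2*h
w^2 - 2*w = w*(w - 2)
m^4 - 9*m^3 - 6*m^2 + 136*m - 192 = (m - 8)*(m - 3)*(m - 2)*(m + 4)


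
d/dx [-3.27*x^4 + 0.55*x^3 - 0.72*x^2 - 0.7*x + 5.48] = -13.08*x^3 + 1.65*x^2 - 1.44*x - 0.7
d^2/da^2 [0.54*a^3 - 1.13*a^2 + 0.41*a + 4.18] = 3.24*a - 2.26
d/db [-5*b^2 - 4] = -10*b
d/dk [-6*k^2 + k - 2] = 1 - 12*k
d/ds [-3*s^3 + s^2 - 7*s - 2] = -9*s^2 + 2*s - 7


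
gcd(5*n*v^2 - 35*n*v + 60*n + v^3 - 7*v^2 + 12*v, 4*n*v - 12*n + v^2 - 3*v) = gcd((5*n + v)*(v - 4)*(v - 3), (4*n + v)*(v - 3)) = v - 3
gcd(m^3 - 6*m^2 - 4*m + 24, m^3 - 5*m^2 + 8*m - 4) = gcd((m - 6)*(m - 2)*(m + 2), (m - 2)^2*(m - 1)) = m - 2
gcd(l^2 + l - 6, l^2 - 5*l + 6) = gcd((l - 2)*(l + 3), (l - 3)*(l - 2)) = l - 2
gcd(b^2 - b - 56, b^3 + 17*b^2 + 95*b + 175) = b + 7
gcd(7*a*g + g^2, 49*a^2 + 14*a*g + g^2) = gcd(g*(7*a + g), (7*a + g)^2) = 7*a + g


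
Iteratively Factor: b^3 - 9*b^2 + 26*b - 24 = (b - 4)*(b^2 - 5*b + 6) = (b - 4)*(b - 3)*(b - 2)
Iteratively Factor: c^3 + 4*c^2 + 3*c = (c + 3)*(c^2 + c) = (c + 1)*(c + 3)*(c)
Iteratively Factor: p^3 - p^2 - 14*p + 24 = (p + 4)*(p^2 - 5*p + 6) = (p - 2)*(p + 4)*(p - 3)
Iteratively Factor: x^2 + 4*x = (x + 4)*(x)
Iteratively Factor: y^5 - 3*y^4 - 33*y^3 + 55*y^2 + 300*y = (y + 4)*(y^4 - 7*y^3 - 5*y^2 + 75*y) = (y - 5)*(y + 4)*(y^3 - 2*y^2 - 15*y) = (y - 5)^2*(y + 4)*(y^2 + 3*y) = y*(y - 5)^2*(y + 4)*(y + 3)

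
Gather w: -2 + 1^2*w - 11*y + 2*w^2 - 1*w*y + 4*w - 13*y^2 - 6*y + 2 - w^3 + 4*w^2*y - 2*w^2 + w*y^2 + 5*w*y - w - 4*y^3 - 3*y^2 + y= -w^3 + 4*w^2*y + w*(y^2 + 4*y + 4) - 4*y^3 - 16*y^2 - 16*y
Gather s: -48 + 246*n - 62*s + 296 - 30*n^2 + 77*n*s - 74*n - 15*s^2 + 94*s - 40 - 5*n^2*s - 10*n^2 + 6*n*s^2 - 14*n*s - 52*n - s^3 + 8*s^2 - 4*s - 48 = -40*n^2 + 120*n - s^3 + s^2*(6*n - 7) + s*(-5*n^2 + 63*n + 28) + 160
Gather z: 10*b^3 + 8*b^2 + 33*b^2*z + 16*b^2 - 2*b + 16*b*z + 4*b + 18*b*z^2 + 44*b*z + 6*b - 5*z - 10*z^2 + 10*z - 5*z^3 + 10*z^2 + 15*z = 10*b^3 + 24*b^2 + 18*b*z^2 + 8*b - 5*z^3 + z*(33*b^2 + 60*b + 20)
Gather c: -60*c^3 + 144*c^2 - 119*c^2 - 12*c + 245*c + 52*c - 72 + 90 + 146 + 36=-60*c^3 + 25*c^2 + 285*c + 200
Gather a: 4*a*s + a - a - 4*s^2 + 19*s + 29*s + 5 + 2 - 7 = 4*a*s - 4*s^2 + 48*s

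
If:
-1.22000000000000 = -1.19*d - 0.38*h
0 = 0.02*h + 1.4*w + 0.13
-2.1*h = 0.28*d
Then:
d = 1.07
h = -0.14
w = -0.09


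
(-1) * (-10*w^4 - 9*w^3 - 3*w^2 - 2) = 10*w^4 + 9*w^3 + 3*w^2 + 2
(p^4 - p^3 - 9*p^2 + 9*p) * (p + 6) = p^5 + 5*p^4 - 15*p^3 - 45*p^2 + 54*p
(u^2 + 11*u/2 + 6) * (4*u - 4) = 4*u^3 + 18*u^2 + 2*u - 24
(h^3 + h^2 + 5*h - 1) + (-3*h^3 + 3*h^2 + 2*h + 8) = -2*h^3 + 4*h^2 + 7*h + 7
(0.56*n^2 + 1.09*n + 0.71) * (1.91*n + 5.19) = 1.0696*n^3 + 4.9883*n^2 + 7.0132*n + 3.6849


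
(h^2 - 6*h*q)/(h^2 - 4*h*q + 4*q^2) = h*(h - 6*q)/(h^2 - 4*h*q + 4*q^2)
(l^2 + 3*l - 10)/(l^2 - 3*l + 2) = (l + 5)/(l - 1)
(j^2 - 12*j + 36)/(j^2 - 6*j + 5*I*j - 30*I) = (j - 6)/(j + 5*I)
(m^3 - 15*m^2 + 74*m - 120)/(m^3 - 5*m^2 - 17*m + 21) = (m^3 - 15*m^2 + 74*m - 120)/(m^3 - 5*m^2 - 17*m + 21)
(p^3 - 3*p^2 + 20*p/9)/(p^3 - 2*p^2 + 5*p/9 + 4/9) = p*(3*p - 5)/(3*p^2 - 2*p - 1)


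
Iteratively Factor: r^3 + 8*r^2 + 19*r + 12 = (r + 4)*(r^2 + 4*r + 3) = (r + 1)*(r + 4)*(r + 3)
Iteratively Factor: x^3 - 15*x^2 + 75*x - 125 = (x - 5)*(x^2 - 10*x + 25) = (x - 5)^2*(x - 5)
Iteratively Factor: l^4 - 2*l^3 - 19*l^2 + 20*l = (l + 4)*(l^3 - 6*l^2 + 5*l) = l*(l + 4)*(l^2 - 6*l + 5) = l*(l - 1)*(l + 4)*(l - 5)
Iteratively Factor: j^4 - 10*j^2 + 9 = (j + 3)*(j^3 - 3*j^2 - j + 3) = (j + 1)*(j + 3)*(j^2 - 4*j + 3) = (j - 1)*(j + 1)*(j + 3)*(j - 3)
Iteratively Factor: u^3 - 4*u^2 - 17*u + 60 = (u + 4)*(u^2 - 8*u + 15) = (u - 3)*(u + 4)*(u - 5)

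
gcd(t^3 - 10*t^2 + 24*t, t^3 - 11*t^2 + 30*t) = t^2 - 6*t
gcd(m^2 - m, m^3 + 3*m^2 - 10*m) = m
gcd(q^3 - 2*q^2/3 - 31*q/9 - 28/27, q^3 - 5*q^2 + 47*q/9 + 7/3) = q^2 - 2*q - 7/9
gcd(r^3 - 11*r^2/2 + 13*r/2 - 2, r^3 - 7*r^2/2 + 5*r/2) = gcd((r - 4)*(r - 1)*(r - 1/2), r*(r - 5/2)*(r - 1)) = r - 1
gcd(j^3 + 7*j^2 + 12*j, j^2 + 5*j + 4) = j + 4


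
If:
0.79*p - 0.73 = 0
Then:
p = 0.92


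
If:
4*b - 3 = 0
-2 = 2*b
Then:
No Solution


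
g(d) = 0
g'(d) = 0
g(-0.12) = 0.00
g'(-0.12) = 0.00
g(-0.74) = 0.00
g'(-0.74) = 0.00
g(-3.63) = 0.00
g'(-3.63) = 0.00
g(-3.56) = 0.00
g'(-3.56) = 0.00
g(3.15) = 0.00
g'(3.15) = 0.00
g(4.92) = 0.00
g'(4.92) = 0.00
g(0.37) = 0.00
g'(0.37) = 0.00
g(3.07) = 0.00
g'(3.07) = 0.00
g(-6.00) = 0.00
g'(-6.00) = 0.00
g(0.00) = 0.00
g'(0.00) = 0.00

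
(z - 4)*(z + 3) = z^2 - z - 12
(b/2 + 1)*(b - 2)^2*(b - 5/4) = b^4/2 - 13*b^3/8 - 3*b^2/4 + 13*b/2 - 5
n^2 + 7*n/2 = n*(n + 7/2)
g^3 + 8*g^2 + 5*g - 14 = (g - 1)*(g + 2)*(g + 7)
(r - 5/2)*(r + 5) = r^2 + 5*r/2 - 25/2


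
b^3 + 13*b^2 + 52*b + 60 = (b + 2)*(b + 5)*(b + 6)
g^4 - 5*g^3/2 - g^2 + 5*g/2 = g*(g - 5/2)*(g - 1)*(g + 1)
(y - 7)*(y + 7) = y^2 - 49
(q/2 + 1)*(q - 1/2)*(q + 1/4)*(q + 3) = q^4/2 + 19*q^3/8 + 37*q^2/16 - 17*q/16 - 3/8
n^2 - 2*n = n*(n - 2)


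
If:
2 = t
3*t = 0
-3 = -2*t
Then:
No Solution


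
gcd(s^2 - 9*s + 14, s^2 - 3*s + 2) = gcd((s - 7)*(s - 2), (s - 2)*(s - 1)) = s - 2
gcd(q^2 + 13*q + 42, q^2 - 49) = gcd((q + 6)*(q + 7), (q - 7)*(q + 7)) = q + 7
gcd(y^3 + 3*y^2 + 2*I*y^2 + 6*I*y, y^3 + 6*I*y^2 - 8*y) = y^2 + 2*I*y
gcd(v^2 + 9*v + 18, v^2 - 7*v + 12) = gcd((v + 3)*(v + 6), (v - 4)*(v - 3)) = 1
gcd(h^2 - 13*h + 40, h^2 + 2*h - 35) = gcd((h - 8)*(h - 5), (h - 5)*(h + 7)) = h - 5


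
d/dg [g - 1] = 1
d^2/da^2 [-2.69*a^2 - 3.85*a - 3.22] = -5.38000000000000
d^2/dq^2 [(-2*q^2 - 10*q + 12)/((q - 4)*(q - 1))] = -40/(q^3 - 12*q^2 + 48*q - 64)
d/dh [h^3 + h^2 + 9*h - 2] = 3*h^2 + 2*h + 9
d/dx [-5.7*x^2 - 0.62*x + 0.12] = -11.4*x - 0.62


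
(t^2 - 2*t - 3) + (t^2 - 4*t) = 2*t^2 - 6*t - 3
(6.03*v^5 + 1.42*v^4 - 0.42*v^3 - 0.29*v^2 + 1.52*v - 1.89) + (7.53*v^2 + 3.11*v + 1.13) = 6.03*v^5 + 1.42*v^4 - 0.42*v^3 + 7.24*v^2 + 4.63*v - 0.76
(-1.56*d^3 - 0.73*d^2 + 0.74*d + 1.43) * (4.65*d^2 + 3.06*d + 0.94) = -7.254*d^5 - 8.1681*d^4 - 0.2592*d^3 + 8.2277*d^2 + 5.0714*d + 1.3442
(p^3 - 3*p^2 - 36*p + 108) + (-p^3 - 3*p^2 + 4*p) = -6*p^2 - 32*p + 108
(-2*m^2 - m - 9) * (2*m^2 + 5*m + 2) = -4*m^4 - 12*m^3 - 27*m^2 - 47*m - 18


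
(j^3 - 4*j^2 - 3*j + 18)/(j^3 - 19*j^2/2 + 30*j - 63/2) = 2*(j + 2)/(2*j - 7)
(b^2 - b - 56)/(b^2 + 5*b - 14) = (b - 8)/(b - 2)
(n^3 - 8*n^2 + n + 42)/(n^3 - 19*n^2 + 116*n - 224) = (n^2 - n - 6)/(n^2 - 12*n + 32)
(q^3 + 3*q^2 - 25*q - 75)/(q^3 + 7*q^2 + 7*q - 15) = (q - 5)/(q - 1)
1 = 1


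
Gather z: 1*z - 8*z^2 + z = -8*z^2 + 2*z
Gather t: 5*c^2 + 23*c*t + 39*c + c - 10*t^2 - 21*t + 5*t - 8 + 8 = 5*c^2 + 40*c - 10*t^2 + t*(23*c - 16)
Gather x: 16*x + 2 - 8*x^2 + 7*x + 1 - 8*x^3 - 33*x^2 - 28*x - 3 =-8*x^3 - 41*x^2 - 5*x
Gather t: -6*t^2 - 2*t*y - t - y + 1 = -6*t^2 + t*(-2*y - 1) - y + 1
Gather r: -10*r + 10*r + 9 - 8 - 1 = 0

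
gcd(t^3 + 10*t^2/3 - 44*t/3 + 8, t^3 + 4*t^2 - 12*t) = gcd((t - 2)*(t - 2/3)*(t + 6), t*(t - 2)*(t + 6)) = t^2 + 4*t - 12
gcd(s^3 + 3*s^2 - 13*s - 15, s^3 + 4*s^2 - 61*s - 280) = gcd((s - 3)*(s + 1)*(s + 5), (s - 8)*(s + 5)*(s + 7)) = s + 5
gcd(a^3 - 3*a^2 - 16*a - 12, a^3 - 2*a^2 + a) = 1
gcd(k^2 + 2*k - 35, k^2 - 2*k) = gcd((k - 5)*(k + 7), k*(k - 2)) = 1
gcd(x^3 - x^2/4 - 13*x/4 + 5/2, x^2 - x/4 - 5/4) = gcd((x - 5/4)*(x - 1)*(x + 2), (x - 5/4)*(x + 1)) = x - 5/4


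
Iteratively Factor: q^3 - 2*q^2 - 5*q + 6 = (q + 2)*(q^2 - 4*q + 3) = (q - 3)*(q + 2)*(q - 1)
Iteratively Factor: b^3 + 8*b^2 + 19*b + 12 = (b + 3)*(b^2 + 5*b + 4) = (b + 3)*(b + 4)*(b + 1)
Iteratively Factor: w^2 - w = (w - 1)*(w)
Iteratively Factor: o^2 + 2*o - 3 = (o + 3)*(o - 1)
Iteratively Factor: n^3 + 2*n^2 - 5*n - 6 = (n + 3)*(n^2 - n - 2) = (n - 2)*(n + 3)*(n + 1)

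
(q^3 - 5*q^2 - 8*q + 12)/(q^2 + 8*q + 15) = (q^3 - 5*q^2 - 8*q + 12)/(q^2 + 8*q + 15)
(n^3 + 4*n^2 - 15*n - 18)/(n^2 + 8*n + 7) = (n^2 + 3*n - 18)/(n + 7)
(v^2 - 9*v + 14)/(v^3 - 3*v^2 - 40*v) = (-v^2 + 9*v - 14)/(v*(-v^2 + 3*v + 40))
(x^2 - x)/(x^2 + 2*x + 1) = x*(x - 1)/(x^2 + 2*x + 1)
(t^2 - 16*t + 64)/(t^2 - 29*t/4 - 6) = 4*(t - 8)/(4*t + 3)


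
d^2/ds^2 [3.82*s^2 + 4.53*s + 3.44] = 7.64000000000000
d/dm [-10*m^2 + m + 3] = 1 - 20*m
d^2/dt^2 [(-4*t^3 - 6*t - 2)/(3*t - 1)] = 24*(-3*t^3 + 3*t^2 - t - 3)/(27*t^3 - 27*t^2 + 9*t - 1)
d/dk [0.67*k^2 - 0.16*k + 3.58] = 1.34*k - 0.16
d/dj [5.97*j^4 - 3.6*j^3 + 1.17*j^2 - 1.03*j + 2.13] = 23.88*j^3 - 10.8*j^2 + 2.34*j - 1.03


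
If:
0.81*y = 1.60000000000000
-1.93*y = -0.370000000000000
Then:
No Solution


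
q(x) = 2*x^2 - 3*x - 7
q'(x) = 4*x - 3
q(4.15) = 15.00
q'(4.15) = 13.60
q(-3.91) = 35.31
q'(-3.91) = -18.64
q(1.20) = -7.72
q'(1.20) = 1.80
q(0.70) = -8.12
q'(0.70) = -0.20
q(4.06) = 13.79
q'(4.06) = 13.24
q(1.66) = -6.47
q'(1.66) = 3.64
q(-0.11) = -6.65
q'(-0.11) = -3.44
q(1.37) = -7.36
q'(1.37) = 2.48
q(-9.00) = 182.00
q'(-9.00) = -39.00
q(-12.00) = 317.00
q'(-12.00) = -51.00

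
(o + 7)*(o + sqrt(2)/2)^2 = o^3 + sqrt(2)*o^2 + 7*o^2 + o/2 + 7*sqrt(2)*o + 7/2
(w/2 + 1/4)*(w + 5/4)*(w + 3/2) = w^3/2 + 13*w^2/8 + 13*w/8 + 15/32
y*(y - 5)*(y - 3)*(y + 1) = y^4 - 7*y^3 + 7*y^2 + 15*y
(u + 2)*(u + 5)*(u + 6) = u^3 + 13*u^2 + 52*u + 60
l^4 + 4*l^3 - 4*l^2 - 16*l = l*(l - 2)*(l + 2)*(l + 4)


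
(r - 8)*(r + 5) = r^2 - 3*r - 40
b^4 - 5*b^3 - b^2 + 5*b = b*(b - 5)*(b - 1)*(b + 1)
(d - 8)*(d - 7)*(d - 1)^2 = d^4 - 17*d^3 + 87*d^2 - 127*d + 56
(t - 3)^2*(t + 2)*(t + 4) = t^4 - 19*t^2 + 6*t + 72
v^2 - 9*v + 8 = (v - 8)*(v - 1)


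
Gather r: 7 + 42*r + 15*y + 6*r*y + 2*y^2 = r*(6*y + 42) + 2*y^2 + 15*y + 7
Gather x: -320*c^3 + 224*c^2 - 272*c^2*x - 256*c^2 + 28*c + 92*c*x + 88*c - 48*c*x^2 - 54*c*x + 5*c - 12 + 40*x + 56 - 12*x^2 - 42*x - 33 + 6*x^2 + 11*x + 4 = -320*c^3 - 32*c^2 + 121*c + x^2*(-48*c - 6) + x*(-272*c^2 + 38*c + 9) + 15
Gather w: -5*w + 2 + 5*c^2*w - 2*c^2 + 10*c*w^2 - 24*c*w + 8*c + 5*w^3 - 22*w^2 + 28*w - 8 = -2*c^2 + 8*c + 5*w^3 + w^2*(10*c - 22) + w*(5*c^2 - 24*c + 23) - 6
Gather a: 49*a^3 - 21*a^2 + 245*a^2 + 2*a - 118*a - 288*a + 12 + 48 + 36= 49*a^3 + 224*a^2 - 404*a + 96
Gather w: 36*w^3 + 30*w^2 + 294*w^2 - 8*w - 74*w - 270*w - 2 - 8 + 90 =36*w^3 + 324*w^2 - 352*w + 80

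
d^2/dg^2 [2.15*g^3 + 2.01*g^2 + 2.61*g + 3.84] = 12.9*g + 4.02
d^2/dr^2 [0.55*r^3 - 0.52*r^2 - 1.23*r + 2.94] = 3.3*r - 1.04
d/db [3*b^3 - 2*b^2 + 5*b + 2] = 9*b^2 - 4*b + 5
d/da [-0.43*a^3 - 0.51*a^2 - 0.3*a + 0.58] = -1.29*a^2 - 1.02*a - 0.3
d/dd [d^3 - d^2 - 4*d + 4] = 3*d^2 - 2*d - 4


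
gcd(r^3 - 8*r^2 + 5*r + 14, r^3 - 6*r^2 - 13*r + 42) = r^2 - 9*r + 14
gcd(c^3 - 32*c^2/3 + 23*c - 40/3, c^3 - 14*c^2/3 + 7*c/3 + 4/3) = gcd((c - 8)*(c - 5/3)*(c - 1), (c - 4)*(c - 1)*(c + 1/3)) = c - 1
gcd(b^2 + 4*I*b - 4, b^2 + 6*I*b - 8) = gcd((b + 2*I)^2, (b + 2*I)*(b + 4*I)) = b + 2*I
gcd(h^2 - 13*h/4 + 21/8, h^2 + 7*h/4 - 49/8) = h - 7/4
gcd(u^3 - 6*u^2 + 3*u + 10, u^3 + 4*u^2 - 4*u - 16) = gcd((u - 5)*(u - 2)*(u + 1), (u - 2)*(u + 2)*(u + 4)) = u - 2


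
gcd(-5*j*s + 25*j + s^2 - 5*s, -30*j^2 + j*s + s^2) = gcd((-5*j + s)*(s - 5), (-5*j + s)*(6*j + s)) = -5*j + s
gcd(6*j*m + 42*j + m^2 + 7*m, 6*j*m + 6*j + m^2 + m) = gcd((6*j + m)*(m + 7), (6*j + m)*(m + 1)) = 6*j + m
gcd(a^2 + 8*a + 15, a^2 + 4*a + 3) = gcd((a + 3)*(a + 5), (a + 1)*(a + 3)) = a + 3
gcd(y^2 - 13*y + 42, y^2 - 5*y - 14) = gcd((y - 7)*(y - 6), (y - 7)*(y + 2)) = y - 7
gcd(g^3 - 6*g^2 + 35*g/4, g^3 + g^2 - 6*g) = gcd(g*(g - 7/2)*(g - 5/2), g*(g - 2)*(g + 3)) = g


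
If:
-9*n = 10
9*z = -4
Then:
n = -10/9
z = -4/9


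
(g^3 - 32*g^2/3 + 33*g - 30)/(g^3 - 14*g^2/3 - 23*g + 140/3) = (g^2 - 9*g + 18)/(g^2 - 3*g - 28)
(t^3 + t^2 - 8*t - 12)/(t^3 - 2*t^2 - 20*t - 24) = (t - 3)/(t - 6)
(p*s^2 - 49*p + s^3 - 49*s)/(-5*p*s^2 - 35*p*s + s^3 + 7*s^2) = (-p*s + 7*p - s^2 + 7*s)/(s*(5*p - s))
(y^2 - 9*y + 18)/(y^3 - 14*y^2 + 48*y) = (y - 3)/(y*(y - 8))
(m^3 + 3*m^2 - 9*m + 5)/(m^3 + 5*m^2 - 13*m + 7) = (m + 5)/(m + 7)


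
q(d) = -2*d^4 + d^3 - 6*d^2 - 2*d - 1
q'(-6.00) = 1906.00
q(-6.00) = -3013.00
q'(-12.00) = 14398.00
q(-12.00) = -44041.00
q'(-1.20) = 30.54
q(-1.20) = -13.12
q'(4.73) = -838.23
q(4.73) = -1039.97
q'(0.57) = -9.35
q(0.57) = -4.12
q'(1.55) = -43.18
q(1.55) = -26.34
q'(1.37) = -33.38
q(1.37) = -19.48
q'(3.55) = -364.70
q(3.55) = -356.62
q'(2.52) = -141.21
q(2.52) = -108.79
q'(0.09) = -3.06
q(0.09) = -1.23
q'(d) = -8*d^3 + 3*d^2 - 12*d - 2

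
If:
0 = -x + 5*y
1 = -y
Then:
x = -5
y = -1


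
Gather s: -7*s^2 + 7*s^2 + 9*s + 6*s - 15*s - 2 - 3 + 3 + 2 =0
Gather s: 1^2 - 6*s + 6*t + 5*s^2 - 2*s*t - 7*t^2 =5*s^2 + s*(-2*t - 6) - 7*t^2 + 6*t + 1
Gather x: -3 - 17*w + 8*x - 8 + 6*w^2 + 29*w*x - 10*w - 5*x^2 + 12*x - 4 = 6*w^2 - 27*w - 5*x^2 + x*(29*w + 20) - 15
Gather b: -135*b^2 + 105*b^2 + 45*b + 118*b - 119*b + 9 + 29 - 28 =-30*b^2 + 44*b + 10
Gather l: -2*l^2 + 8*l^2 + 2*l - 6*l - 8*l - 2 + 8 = 6*l^2 - 12*l + 6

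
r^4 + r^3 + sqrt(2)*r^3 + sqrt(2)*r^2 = r^2*(r + 1)*(r + sqrt(2))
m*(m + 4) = m^2 + 4*m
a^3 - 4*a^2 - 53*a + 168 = (a - 8)*(a - 3)*(a + 7)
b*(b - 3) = b^2 - 3*b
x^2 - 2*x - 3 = (x - 3)*(x + 1)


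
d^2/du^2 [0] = 0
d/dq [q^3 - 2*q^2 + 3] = q*(3*q - 4)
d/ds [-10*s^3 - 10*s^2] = 10*s*(-3*s - 2)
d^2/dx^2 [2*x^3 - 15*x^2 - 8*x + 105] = 12*x - 30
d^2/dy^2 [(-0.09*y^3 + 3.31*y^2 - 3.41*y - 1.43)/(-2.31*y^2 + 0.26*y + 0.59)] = (4.44089209850063e-16*y^5 + 32.67372*y^3 + 18.79938*y^2 + 22.91976*y + 0.74062)/(12.326391*y^6 - 4.162158*y^5 - 8.976429*y^4 + 2.108548*y^3 + 2.292681*y^2 - 0.271518*y - 0.205379)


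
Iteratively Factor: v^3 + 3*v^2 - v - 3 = (v - 1)*(v^2 + 4*v + 3) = (v - 1)*(v + 1)*(v + 3)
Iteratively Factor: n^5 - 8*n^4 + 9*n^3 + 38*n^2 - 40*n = (n + 2)*(n^4 - 10*n^3 + 29*n^2 - 20*n) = (n - 1)*(n + 2)*(n^3 - 9*n^2 + 20*n) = (n - 5)*(n - 1)*(n + 2)*(n^2 - 4*n) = n*(n - 5)*(n - 1)*(n + 2)*(n - 4)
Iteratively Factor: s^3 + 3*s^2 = (s)*(s^2 + 3*s) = s*(s + 3)*(s)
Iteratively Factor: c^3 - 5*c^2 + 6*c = (c - 3)*(c^2 - 2*c) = (c - 3)*(c - 2)*(c)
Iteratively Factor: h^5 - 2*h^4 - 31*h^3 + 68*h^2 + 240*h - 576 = (h - 3)*(h^4 + h^3 - 28*h^2 - 16*h + 192) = (h - 4)*(h - 3)*(h^3 + 5*h^2 - 8*h - 48) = (h - 4)*(h - 3)^2*(h^2 + 8*h + 16) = (h - 4)*(h - 3)^2*(h + 4)*(h + 4)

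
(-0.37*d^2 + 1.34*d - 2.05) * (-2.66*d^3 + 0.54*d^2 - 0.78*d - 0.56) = 0.9842*d^5 - 3.7642*d^4 + 6.4652*d^3 - 1.945*d^2 + 0.8486*d + 1.148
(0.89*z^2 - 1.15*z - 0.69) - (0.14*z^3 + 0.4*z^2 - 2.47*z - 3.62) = -0.14*z^3 + 0.49*z^2 + 1.32*z + 2.93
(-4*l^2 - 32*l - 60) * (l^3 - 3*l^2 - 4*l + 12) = -4*l^5 - 20*l^4 + 52*l^3 + 260*l^2 - 144*l - 720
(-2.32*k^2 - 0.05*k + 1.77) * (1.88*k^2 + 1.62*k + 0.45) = -4.3616*k^4 - 3.8524*k^3 + 2.2026*k^2 + 2.8449*k + 0.7965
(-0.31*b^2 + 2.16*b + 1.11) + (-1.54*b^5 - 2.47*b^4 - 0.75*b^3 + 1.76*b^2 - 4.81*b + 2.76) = -1.54*b^5 - 2.47*b^4 - 0.75*b^3 + 1.45*b^2 - 2.65*b + 3.87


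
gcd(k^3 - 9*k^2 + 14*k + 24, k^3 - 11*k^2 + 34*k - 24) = k^2 - 10*k + 24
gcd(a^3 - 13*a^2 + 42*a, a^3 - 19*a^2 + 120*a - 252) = a^2 - 13*a + 42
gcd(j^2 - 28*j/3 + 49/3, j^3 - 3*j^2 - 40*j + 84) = j - 7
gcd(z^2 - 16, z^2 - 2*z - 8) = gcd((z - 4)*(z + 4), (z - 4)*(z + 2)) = z - 4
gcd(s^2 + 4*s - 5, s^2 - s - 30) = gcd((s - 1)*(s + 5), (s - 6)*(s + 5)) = s + 5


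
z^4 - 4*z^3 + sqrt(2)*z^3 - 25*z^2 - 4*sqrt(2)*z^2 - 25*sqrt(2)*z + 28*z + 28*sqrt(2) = (z - 7)*(z - 1)*(z + 4)*(z + sqrt(2))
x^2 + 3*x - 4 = (x - 1)*(x + 4)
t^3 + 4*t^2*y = t^2*(t + 4*y)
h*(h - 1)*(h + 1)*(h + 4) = h^4 + 4*h^3 - h^2 - 4*h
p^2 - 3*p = p*(p - 3)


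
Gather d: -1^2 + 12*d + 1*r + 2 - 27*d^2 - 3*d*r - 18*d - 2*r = -27*d^2 + d*(-3*r - 6) - r + 1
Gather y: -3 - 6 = -9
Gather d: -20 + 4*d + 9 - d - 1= 3*d - 12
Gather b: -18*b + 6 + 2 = 8 - 18*b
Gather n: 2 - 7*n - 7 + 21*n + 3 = 14*n - 2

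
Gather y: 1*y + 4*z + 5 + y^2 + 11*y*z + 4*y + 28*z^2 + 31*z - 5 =y^2 + y*(11*z + 5) + 28*z^2 + 35*z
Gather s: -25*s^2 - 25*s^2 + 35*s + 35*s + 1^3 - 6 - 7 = -50*s^2 + 70*s - 12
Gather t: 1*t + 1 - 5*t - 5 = -4*t - 4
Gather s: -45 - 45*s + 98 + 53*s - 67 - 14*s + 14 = -6*s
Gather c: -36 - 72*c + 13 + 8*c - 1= -64*c - 24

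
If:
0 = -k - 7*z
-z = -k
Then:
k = 0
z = 0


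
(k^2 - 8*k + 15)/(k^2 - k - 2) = (-k^2 + 8*k - 15)/(-k^2 + k + 2)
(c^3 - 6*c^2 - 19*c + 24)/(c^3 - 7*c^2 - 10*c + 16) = (c + 3)/(c + 2)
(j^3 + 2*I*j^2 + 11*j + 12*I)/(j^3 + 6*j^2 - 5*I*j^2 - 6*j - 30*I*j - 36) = (j^2 + 5*I*j - 4)/(j^2 + 2*j*(3 - I) - 12*I)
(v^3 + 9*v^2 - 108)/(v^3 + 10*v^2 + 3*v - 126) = (v + 6)/(v + 7)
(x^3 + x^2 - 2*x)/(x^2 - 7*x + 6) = x*(x + 2)/(x - 6)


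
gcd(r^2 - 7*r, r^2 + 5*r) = r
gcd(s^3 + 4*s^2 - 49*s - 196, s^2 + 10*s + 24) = s + 4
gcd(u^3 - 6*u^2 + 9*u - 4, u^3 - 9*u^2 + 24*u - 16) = u^2 - 5*u + 4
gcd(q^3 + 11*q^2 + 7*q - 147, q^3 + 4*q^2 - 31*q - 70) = q + 7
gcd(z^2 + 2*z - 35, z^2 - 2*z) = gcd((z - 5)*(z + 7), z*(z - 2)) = 1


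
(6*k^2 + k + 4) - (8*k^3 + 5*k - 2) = -8*k^3 + 6*k^2 - 4*k + 6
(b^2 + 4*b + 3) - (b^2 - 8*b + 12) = 12*b - 9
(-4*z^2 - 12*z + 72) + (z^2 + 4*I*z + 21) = -3*z^2 - 12*z + 4*I*z + 93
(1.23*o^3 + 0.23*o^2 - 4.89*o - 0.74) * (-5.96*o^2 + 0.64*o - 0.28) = -7.3308*o^5 - 0.5836*o^4 + 28.9472*o^3 + 1.2164*o^2 + 0.8956*o + 0.2072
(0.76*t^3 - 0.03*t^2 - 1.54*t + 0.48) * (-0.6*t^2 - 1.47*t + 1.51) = -0.456*t^5 - 1.0992*t^4 + 2.1157*t^3 + 1.9305*t^2 - 3.031*t + 0.7248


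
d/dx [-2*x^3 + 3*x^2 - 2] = 6*x*(1 - x)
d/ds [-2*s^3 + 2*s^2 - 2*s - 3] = -6*s^2 + 4*s - 2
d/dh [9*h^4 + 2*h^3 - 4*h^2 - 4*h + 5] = 36*h^3 + 6*h^2 - 8*h - 4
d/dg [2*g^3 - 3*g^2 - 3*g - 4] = 6*g^2 - 6*g - 3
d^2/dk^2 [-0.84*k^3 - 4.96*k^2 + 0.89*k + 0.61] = -5.04*k - 9.92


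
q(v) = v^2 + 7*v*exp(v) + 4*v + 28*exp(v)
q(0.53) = 56.27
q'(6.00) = 31080.02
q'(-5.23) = -6.47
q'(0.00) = 39.00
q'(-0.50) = 22.11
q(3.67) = 2135.58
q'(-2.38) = 0.94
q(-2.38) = -2.81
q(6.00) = 28300.02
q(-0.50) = 13.11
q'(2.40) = 579.80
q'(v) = 7*v*exp(v) + 2*v + 35*exp(v) + 4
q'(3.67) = 2393.54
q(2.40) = 509.20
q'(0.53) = 70.83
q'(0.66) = 81.98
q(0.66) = 66.19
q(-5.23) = 6.39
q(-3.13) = -2.46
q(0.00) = 28.00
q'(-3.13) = -1.69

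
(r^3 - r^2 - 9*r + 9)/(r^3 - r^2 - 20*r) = (-r^3 + r^2 + 9*r - 9)/(r*(-r^2 + r + 20))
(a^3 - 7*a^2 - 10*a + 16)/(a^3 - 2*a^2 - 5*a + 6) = (a - 8)/(a - 3)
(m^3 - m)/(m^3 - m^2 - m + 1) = m/(m - 1)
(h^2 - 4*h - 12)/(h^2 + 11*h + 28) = (h^2 - 4*h - 12)/(h^2 + 11*h + 28)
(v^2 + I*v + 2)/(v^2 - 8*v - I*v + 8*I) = (v + 2*I)/(v - 8)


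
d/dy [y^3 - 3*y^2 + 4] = 3*y*(y - 2)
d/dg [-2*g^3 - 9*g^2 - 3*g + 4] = -6*g^2 - 18*g - 3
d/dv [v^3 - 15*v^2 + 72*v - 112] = 3*v^2 - 30*v + 72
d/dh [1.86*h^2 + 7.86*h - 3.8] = 3.72*h + 7.86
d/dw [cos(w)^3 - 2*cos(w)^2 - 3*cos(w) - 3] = 3*sin(w)^3 + 4*sin(w)*cos(w)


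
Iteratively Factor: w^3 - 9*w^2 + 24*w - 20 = (w - 2)*(w^2 - 7*w + 10) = (w - 2)^2*(w - 5)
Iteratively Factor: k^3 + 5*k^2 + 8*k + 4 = (k + 1)*(k^2 + 4*k + 4) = (k + 1)*(k + 2)*(k + 2)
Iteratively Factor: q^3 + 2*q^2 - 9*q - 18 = (q - 3)*(q^2 + 5*q + 6) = (q - 3)*(q + 2)*(q + 3)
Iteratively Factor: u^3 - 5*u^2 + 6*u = (u)*(u^2 - 5*u + 6) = u*(u - 3)*(u - 2)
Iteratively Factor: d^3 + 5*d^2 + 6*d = (d + 3)*(d^2 + 2*d) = d*(d + 3)*(d + 2)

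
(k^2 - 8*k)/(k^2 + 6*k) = (k - 8)/(k + 6)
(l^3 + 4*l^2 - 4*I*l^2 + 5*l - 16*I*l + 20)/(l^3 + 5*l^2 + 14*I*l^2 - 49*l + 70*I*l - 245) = (l^3 + l^2*(4 - 4*I) + l*(5 - 16*I) + 20)/(l^3 + l^2*(5 + 14*I) + l*(-49 + 70*I) - 245)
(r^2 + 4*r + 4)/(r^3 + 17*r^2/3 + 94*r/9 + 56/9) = 9*(r + 2)/(9*r^2 + 33*r + 28)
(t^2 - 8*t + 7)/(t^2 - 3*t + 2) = (t - 7)/(t - 2)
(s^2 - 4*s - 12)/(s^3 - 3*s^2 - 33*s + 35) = (s^2 - 4*s - 12)/(s^3 - 3*s^2 - 33*s + 35)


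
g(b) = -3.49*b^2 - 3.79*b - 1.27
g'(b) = -6.98*b - 3.79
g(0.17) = -2.02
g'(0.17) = -4.98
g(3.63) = -61.02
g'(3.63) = -29.13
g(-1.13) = -1.44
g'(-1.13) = 4.10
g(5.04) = -109.02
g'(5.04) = -38.97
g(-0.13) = -0.84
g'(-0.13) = -2.88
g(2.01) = -22.99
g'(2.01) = -17.82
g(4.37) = -84.48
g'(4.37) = -34.29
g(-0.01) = -1.23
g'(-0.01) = -3.72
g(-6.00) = -104.17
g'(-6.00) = 38.09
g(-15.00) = -729.67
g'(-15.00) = 100.91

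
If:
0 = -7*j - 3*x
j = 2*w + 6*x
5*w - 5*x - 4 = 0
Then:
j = 24/295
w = 36/59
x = -56/295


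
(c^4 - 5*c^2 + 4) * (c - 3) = c^5 - 3*c^4 - 5*c^3 + 15*c^2 + 4*c - 12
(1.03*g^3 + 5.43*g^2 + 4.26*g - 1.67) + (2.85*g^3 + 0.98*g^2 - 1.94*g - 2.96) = 3.88*g^3 + 6.41*g^2 + 2.32*g - 4.63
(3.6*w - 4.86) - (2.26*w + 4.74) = 1.34*w - 9.6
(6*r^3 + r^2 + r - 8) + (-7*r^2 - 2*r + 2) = 6*r^3 - 6*r^2 - r - 6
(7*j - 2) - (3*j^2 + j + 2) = -3*j^2 + 6*j - 4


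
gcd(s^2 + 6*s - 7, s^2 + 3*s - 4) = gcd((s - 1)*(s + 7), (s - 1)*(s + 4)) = s - 1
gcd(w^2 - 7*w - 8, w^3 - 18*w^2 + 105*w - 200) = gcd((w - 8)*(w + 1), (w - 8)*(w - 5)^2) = w - 8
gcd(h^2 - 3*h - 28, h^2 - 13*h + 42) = h - 7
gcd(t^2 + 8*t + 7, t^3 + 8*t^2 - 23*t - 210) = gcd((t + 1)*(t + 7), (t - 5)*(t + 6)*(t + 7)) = t + 7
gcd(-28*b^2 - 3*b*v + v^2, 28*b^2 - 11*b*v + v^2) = -7*b + v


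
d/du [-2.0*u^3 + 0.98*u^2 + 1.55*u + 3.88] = -6.0*u^2 + 1.96*u + 1.55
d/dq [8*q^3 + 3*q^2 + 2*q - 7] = 24*q^2 + 6*q + 2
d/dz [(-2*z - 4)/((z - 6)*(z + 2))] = 2/(z - 6)^2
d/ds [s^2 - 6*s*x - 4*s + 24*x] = 2*s - 6*x - 4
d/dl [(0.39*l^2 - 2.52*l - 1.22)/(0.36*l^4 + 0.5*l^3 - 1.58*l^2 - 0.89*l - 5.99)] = (-0.2808*l^5 + 2.5266*l^4 + 4.2768*l^3 - 2.4987*l^2 - 8.5274*l + 14.009)/(0.1296*l^8 + 0.36*l^7 - 0.8876*l^6 - 2.2208*l^5 - 2.7064*l^4 - 3.1776*l^3 + 19.7205*l^2 + 10.6622*l + 35.8801)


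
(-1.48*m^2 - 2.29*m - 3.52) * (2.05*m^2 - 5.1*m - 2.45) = -3.034*m^4 + 2.8535*m^3 + 8.089*m^2 + 23.5625*m + 8.624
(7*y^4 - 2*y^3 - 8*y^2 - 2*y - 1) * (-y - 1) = -7*y^5 - 5*y^4 + 10*y^3 + 10*y^2 + 3*y + 1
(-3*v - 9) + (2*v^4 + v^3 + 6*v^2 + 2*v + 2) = 2*v^4 + v^3 + 6*v^2 - v - 7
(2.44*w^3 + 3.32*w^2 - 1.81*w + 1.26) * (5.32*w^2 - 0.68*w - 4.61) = 12.9808*w^5 + 16.0032*w^4 - 23.1352*w^3 - 7.3712*w^2 + 7.4873*w - 5.8086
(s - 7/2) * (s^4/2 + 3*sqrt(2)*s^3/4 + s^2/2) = s^5/2 - 7*s^4/4 + 3*sqrt(2)*s^4/4 - 21*sqrt(2)*s^3/8 + s^3/2 - 7*s^2/4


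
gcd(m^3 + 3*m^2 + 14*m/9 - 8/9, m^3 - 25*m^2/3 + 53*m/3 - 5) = m - 1/3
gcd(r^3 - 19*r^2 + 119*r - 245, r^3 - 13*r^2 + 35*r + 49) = r^2 - 14*r + 49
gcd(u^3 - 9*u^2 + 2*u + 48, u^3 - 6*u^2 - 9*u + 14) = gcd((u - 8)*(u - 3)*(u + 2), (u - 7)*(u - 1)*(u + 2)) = u + 2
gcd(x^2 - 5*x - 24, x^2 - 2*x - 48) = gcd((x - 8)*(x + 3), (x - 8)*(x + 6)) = x - 8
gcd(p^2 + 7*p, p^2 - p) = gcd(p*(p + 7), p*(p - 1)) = p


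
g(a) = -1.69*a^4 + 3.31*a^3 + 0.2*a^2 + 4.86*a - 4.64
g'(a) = -6.76*a^3 + 9.93*a^2 + 0.4*a + 4.86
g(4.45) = -350.09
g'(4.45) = -392.42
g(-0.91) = -12.55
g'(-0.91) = 17.81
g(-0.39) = -6.74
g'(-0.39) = 6.62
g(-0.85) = -11.54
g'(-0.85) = 15.85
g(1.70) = 6.35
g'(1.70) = 1.03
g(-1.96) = -63.26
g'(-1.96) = 93.12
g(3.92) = -182.19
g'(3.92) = -248.18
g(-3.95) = -636.12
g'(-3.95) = 574.83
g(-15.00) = -96760.04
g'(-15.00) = 25048.11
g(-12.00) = -40797.68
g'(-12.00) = 13111.26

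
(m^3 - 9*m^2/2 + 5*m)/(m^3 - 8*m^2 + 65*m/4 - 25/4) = 2*m*(m - 2)/(2*m^2 - 11*m + 5)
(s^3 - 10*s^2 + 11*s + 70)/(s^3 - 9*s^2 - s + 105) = (s + 2)/(s + 3)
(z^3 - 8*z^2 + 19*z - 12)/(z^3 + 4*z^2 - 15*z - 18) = (z^2 - 5*z + 4)/(z^2 + 7*z + 6)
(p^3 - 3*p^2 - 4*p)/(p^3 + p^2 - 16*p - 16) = p/(p + 4)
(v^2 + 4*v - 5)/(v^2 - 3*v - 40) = (v - 1)/(v - 8)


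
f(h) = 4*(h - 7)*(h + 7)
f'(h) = 8*h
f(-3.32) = -151.91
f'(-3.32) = -26.56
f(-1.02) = -191.84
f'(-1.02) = -8.16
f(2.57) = -169.58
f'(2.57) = 20.56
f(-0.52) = -194.92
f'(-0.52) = -4.16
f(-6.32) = -36.23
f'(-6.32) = -50.56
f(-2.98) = -160.48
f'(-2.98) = -23.84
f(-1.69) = -184.58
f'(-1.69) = -13.52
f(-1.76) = -183.61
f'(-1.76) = -14.08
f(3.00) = -160.00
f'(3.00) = 24.00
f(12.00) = 380.00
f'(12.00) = 96.00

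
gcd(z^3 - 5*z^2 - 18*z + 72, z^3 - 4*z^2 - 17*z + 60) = z^2 + z - 12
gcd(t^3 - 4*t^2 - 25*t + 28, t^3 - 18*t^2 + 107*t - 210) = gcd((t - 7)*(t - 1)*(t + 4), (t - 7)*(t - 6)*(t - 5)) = t - 7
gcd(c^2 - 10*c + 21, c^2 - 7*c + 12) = c - 3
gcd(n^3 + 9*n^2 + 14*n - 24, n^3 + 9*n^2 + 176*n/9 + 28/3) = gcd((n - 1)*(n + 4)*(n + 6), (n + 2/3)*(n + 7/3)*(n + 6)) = n + 6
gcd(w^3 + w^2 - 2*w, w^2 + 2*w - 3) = w - 1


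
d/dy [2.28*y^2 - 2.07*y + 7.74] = 4.56*y - 2.07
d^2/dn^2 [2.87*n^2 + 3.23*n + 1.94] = 5.74000000000000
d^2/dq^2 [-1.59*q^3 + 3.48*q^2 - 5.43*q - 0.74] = 6.96 - 9.54*q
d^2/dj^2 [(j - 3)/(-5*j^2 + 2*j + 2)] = 2*(4*(j - 3)*(5*j - 1)^2 + (15*j - 17)*(-5*j^2 + 2*j + 2))/(-5*j^2 + 2*j + 2)^3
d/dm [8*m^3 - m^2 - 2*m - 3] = 24*m^2 - 2*m - 2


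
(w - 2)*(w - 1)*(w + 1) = w^3 - 2*w^2 - w + 2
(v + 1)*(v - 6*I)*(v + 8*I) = v^3 + v^2 + 2*I*v^2 + 48*v + 2*I*v + 48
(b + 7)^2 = b^2 + 14*b + 49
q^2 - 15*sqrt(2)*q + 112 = (q - 8*sqrt(2))*(q - 7*sqrt(2))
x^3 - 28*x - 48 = (x - 6)*(x + 2)*(x + 4)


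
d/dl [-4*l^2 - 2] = -8*l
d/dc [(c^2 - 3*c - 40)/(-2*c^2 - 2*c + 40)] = -2/(c^2 - 8*c + 16)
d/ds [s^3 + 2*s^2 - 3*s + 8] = 3*s^2 + 4*s - 3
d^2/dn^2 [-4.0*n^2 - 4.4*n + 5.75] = -8.00000000000000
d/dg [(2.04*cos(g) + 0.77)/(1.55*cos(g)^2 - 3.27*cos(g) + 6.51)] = (3.162*cos(g)^2 + 2.387*cos(g) - 15.7983)*sin(g)/(2.4025*cos(g)^4 - 10.137*cos(g)^3 + 30.8739*cos(g)^2 - 42.5754*cos(g) + 42.3801)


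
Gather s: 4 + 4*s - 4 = 4*s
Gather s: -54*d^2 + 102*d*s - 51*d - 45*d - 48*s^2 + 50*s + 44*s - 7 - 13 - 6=-54*d^2 - 96*d - 48*s^2 + s*(102*d + 94) - 26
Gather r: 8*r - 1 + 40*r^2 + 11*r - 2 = 40*r^2 + 19*r - 3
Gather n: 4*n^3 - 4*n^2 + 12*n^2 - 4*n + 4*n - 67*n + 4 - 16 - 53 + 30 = 4*n^3 + 8*n^2 - 67*n - 35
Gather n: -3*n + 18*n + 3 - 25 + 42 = 15*n + 20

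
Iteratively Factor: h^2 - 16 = (h + 4)*(h - 4)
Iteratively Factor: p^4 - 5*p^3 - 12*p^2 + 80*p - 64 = (p - 4)*(p^3 - p^2 - 16*p + 16) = (p - 4)*(p - 1)*(p^2 - 16) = (p - 4)*(p - 1)*(p + 4)*(p - 4)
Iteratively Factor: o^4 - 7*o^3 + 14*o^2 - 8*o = (o - 2)*(o^3 - 5*o^2 + 4*o) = (o - 2)*(o - 1)*(o^2 - 4*o) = o*(o - 2)*(o - 1)*(o - 4)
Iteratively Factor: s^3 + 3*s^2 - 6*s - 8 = (s - 2)*(s^2 + 5*s + 4) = (s - 2)*(s + 4)*(s + 1)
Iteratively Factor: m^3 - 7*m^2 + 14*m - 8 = (m - 4)*(m^2 - 3*m + 2) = (m - 4)*(m - 1)*(m - 2)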